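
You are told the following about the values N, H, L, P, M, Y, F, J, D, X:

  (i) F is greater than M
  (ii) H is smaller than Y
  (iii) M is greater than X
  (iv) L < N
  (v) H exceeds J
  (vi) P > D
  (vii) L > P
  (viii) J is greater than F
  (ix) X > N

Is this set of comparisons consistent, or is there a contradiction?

consistent

The single ordering D < P < L < N < X < M < F < J < H < Y satisfies every listed relation, so no contradiction arises.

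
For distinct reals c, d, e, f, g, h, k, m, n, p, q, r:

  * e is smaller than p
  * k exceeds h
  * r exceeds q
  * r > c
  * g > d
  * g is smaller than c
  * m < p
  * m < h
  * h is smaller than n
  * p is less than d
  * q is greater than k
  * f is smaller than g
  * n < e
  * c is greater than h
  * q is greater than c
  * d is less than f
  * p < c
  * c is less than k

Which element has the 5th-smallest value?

Chaining the given pairs: m < h < n < e < p < d < f < g < c < k < q < r.
Counting 5 from the smallest end gives p.

p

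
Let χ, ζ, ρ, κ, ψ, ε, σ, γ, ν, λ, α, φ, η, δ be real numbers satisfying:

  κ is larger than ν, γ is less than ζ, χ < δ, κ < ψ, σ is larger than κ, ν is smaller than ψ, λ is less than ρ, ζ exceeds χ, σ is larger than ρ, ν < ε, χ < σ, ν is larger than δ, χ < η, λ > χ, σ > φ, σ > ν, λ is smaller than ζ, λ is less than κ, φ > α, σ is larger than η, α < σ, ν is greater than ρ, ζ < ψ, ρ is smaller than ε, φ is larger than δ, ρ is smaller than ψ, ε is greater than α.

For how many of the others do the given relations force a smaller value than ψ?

From ψ the given relations immediately reach ρ, ζ, ν, κ.
From those, χ, γ, λ, δ — 8 in total.
No other element is forced below ψ by the given relations, so the count is 8.

8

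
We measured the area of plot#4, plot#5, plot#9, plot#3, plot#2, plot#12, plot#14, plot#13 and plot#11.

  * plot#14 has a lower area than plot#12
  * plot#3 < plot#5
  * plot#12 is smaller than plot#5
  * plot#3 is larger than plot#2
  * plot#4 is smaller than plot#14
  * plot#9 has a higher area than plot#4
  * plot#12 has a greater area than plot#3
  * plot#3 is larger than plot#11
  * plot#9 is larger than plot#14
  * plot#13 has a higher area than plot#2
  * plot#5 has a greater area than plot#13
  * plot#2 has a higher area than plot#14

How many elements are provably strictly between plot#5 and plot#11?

Chaining upward from plot#11 reaches: plot#3, plot#12.
Chaining downward from plot#5 reaches: plot#4, plot#14, plot#2, plot#3, plot#12, plot#13.
Strictly between plot#11 and plot#5 are those in both lists: plot#3, plot#12 — 2 elements.

2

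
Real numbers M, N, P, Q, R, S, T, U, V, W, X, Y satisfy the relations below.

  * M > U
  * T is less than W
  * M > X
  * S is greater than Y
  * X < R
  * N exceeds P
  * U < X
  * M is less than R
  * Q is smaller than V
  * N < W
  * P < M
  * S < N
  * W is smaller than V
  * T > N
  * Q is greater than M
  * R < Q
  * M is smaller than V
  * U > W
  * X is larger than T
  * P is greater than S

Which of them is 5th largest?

X

Chaining the given pairs: Y < S < P < N < T < W < U < X < M < R < Q < V.
Counting 5 from the largest end gives X.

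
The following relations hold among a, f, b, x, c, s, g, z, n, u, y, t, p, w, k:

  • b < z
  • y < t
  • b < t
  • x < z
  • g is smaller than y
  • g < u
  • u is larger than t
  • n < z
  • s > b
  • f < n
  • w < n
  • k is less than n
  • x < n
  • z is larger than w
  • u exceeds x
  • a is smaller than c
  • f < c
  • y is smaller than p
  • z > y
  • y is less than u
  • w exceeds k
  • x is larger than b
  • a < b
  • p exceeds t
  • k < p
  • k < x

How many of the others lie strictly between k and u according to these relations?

Chaining upward from k reaches: w, x, n, p, z.
Chaining downward from u reaches: a, g, y, b, x, t.
Strictly between k and u are those in both lists: x — 1 element.

1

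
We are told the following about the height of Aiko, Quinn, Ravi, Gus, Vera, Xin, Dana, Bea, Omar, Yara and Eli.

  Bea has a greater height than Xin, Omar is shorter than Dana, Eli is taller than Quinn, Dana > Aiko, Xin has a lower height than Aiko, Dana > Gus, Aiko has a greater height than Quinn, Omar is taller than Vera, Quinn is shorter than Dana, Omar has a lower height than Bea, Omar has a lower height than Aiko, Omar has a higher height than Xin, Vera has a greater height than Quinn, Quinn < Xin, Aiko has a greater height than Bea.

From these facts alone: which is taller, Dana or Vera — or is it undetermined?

Link the given pairs in sequence: Vera < Omar; Omar < Bea; Bea < Aiko; Aiko < Dana.
Together: Vera < Omar < Bea < Aiko < Dana.
So Dana is taller.

Dana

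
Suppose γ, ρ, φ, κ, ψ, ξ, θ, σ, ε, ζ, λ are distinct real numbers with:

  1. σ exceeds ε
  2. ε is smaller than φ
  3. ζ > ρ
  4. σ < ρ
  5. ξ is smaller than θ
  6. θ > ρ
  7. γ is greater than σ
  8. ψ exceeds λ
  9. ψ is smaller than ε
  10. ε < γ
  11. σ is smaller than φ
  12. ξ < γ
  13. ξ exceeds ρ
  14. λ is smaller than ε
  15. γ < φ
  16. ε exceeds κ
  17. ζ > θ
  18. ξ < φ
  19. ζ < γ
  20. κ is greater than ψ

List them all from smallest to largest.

λ < ψ < κ < ε < σ < ρ < ξ < θ < ζ < γ < φ

Each adjacent pair is fixed by a given relation: λ < ψ; ψ < κ; κ < ε; ε < σ; σ < ρ; ρ < ξ; ξ < θ; θ < ζ; ζ < γ; γ < φ. Chaining them end to end gives the full order.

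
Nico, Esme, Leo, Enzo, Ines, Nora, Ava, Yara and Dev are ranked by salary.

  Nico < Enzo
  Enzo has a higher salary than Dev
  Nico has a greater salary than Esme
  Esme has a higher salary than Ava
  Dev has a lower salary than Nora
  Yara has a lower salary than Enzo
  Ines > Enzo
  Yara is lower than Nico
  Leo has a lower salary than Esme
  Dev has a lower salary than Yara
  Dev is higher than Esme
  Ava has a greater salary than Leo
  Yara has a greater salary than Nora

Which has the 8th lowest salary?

Piecing the relations together gives one ordering: Leo < Ava < Esme < Dev < Nora < Yara < Nico < Enzo < Ines.
The 8th smallest is Enzo.

Enzo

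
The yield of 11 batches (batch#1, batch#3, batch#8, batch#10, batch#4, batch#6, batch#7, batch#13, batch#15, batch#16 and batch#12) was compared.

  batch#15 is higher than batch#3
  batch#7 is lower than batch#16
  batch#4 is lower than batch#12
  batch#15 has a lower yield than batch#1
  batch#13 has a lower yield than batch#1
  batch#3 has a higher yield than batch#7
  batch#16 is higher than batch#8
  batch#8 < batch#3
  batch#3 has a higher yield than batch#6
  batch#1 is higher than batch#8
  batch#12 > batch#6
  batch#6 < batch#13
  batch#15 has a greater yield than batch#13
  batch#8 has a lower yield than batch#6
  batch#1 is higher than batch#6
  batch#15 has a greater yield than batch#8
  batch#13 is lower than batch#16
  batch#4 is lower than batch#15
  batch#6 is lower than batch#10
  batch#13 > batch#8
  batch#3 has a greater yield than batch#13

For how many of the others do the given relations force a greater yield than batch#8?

From batch#8 the given relations immediately reach batch#6, batch#13, batch#3, batch#15, batch#1, batch#16.
From those, batch#10, batch#12 — 8 in total.
No other element is forced above batch#8 by the given relations, so the count is 8.

8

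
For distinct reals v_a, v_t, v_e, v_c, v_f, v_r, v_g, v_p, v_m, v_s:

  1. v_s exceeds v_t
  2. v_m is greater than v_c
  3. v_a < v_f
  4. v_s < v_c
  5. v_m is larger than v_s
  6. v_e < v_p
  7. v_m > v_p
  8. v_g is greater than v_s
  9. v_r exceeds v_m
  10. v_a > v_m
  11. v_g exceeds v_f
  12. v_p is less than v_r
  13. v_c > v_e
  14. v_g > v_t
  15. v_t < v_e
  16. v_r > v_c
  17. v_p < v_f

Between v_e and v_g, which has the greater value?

The relevant relations are v_e < v_c; v_c < v_m; v_m < v_a; v_a < v_f; v_f < v_g.
Together: v_e < v_c < v_m < v_a < v_f < v_g.
So v_e < v_g; v_g is the larger of the two.

v_g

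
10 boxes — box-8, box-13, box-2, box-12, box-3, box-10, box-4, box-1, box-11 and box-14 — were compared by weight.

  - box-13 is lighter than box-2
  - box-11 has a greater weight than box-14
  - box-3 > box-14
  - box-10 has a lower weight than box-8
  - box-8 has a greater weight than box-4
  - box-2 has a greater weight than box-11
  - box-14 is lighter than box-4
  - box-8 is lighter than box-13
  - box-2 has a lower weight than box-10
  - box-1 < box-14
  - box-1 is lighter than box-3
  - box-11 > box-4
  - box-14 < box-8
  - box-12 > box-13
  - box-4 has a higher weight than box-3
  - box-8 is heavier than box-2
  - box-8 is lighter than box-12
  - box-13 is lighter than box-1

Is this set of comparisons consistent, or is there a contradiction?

We have box-8 < box-13 stated directly, yet also box-13 < box-1 < box-14 < box-3 < box-4 < box-11 < box-2 < box-10 < box-8 by chaining the others — so box-13 < box-8. Contradiction.

inconsistent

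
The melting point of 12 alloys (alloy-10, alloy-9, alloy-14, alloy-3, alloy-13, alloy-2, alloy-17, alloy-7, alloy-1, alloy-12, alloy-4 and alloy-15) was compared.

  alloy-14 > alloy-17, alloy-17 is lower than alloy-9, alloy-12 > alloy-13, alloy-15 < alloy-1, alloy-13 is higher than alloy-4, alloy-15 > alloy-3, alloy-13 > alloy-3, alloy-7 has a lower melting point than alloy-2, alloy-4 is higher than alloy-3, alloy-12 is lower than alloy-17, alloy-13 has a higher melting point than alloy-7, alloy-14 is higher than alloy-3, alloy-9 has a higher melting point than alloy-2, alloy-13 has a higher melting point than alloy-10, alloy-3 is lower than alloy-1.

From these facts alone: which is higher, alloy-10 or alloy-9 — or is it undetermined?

The relevant relations are alloy-10 < alloy-13; alloy-13 < alloy-12; alloy-12 < alloy-17; alloy-17 < alloy-9.
Chaining these gives alloy-10 < alloy-13 < alloy-12 < alloy-17 < alloy-9.
So alloy-9 is higher.

alloy-9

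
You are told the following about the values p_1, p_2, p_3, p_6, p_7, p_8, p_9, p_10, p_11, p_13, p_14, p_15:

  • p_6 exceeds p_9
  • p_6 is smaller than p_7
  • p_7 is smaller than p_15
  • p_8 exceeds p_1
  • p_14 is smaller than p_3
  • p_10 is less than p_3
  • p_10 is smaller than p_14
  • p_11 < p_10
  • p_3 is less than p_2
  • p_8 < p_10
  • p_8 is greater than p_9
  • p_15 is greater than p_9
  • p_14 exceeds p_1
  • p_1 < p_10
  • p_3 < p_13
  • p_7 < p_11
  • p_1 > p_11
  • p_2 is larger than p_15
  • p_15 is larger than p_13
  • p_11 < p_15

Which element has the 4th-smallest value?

Chaining the given pairs: p_9 < p_6 < p_7 < p_11 < p_1 < p_8 < p_10 < p_14 < p_3 < p_13 < p_15 < p_2.
The 4th smallest is p_11.

p_11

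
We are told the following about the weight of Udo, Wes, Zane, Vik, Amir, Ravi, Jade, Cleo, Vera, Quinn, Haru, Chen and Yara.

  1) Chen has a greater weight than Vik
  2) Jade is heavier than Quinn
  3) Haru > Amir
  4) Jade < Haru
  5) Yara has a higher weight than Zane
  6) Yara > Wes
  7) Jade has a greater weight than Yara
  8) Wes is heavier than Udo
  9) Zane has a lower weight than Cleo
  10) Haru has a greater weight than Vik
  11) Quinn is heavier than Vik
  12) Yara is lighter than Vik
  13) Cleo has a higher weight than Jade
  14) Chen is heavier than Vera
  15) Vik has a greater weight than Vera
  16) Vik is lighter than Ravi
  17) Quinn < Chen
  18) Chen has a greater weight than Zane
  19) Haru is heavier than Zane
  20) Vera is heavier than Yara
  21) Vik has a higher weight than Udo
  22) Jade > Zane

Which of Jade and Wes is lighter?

Wes

Chaining the given relations: Wes < Yara < Vera < Vik < Quinn < Jade.
So Wes < Jade; Wes is the lighter of the two.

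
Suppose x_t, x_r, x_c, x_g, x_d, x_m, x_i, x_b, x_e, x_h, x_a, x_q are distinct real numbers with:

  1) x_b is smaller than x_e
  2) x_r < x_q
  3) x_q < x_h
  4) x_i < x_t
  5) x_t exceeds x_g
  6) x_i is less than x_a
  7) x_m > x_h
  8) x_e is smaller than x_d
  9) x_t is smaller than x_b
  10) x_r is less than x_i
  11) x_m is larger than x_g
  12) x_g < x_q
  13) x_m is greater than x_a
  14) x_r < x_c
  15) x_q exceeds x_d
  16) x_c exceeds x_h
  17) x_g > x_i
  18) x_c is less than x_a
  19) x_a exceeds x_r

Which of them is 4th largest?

x_h

The consecutive relations fix a unique order: x_r < x_i < x_g < x_t < x_b < x_e < x_d < x_q < x_h < x_c < x_a < x_m.
The 4th largest is x_h.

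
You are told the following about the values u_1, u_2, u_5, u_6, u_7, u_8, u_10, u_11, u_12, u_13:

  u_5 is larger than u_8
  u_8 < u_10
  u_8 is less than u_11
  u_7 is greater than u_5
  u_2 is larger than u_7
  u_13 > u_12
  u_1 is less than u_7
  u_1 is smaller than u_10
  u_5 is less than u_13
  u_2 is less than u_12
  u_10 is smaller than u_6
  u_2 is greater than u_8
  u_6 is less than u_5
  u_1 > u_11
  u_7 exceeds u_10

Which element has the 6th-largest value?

The consecutive relations fix a unique order: u_8 < u_11 < u_1 < u_10 < u_6 < u_5 < u_7 < u_2 < u_12 < u_13.
Counting 6 from the largest end gives u_6.

u_6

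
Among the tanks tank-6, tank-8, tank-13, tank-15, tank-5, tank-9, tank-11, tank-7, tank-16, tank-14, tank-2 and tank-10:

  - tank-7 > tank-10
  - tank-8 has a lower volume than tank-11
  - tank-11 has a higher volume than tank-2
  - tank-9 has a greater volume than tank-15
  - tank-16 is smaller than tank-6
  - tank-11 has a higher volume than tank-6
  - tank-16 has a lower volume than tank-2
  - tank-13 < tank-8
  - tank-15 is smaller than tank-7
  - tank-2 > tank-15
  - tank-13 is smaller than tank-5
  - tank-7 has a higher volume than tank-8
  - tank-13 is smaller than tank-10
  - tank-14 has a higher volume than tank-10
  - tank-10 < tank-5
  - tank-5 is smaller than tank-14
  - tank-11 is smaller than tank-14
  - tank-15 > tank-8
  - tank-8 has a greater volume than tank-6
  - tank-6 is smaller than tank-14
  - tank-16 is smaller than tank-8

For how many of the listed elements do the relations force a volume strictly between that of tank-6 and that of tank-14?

4

Chaining upward from tank-6 reaches: tank-8, tank-15, tank-2, tank-9, tank-7, tank-11.
Chaining downward from tank-14 reaches: tank-16, tank-13, tank-8, tank-15, tank-2, tank-10, tank-5, tank-11.
Strictly between tank-6 and tank-14 are those in both lists: tank-8, tank-15, tank-2, tank-11 — 4 elements.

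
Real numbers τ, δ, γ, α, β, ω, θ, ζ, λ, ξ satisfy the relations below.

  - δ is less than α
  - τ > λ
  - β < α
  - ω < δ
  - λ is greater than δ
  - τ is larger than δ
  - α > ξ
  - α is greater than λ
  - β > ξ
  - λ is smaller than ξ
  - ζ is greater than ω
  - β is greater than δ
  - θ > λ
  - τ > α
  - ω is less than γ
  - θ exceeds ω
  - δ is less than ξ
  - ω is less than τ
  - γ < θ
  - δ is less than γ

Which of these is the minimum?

ω

δ is not least since ω < δ; ζ is not least since ω < ζ; λ is not least since δ < λ; γ is not least since ω < γ; θ is not least since ω < θ; ξ is not least since δ < ξ; β is not least since ξ < β; α is not least since ξ < α; τ is not least since α < τ.
Only ω has nothing below it, so ω is the minimum.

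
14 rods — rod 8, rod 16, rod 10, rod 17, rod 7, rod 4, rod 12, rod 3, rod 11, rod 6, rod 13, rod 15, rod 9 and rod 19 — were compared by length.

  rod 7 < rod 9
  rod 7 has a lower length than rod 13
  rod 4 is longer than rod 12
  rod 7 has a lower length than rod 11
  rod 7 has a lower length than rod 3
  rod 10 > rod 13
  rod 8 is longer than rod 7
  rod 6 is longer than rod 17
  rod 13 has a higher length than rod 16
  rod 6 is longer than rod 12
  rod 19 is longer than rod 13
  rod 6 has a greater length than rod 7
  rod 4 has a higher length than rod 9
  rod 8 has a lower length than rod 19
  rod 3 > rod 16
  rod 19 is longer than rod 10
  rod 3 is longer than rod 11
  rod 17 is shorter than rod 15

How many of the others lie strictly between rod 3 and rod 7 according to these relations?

Chaining upward from rod 7 reaches: rod 8, rod 11, rod 13, rod 9, rod 10, rod 6, rod 4, rod 19.
Chaining downward from rod 3 reaches: rod 16, rod 11.
Strictly between rod 7 and rod 3 are those in both lists: rod 11 — 1 element.

1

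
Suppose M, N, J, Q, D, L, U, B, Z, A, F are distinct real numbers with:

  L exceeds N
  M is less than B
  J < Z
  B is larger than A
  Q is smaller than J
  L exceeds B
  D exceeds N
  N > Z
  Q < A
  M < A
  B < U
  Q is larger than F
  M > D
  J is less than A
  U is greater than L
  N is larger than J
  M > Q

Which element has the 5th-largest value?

The consecutive relations fix a unique order: F < Q < J < Z < N < D < M < A < B < L < U.
Counting 5 from the largest end gives M.

M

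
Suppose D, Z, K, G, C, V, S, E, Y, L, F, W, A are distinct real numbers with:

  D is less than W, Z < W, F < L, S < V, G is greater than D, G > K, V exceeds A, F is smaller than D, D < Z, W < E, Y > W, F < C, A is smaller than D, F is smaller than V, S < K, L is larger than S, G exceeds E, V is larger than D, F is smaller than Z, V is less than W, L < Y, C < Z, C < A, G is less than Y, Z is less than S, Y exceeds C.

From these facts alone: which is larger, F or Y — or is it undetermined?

Y

F < C and C < A give F < A.
With A < D: F < C < A < D.
Then D < Z extends the chain to Z.
Then Z < S extends the chain to S.
With S < V: F < C < A < D < Z < S < V.
Then V < W extends the chain to W.
With W < E: F < C < A < D < Z < S < V < W < E.
With E < G: F < C < A < D < Z < S < V < W < E < G.
Then G < Y extends the chain to Y.
So Y is larger.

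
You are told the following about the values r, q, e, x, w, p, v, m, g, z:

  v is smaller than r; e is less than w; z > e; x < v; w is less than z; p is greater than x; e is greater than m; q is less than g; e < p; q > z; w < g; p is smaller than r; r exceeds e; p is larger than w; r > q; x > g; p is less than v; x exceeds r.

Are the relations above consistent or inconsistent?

We have r < x stated directly, yet also x < p < v < r by chaining the others — so x < r. Contradiction.

inconsistent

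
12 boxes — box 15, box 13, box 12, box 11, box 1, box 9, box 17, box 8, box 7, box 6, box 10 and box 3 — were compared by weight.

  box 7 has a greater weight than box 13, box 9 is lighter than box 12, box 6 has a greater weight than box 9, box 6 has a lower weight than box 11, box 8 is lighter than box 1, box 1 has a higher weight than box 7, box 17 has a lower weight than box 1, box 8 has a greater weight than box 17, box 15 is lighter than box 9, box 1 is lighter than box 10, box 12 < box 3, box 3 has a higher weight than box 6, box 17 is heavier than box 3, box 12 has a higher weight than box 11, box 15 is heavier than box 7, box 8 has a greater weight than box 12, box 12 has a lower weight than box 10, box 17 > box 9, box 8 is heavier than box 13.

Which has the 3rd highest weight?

Piecing the relations together gives one ordering: box 13 < box 7 < box 15 < box 9 < box 6 < box 11 < box 12 < box 3 < box 17 < box 8 < box 1 < box 10.
Counting 3 from the largest end gives box 8.

box 8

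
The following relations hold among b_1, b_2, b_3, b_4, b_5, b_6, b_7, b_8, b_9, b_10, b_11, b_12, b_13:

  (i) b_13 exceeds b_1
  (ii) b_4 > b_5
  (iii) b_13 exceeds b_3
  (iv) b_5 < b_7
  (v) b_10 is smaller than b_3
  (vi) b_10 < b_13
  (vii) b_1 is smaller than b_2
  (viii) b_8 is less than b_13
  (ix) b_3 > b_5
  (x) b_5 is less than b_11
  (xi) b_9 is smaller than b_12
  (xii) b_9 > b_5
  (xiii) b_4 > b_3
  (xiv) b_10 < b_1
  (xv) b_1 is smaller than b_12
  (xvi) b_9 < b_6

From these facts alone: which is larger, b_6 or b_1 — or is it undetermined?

Following every chain through b_1: above b_1 we get b_2, b_13, b_12; below b_1 we get b_10.
b_6 is not reached, and no chain runs the other way from b_6 to b_1.
So the given relations leave the order of b_1 and b_6 undetermined.

undetermined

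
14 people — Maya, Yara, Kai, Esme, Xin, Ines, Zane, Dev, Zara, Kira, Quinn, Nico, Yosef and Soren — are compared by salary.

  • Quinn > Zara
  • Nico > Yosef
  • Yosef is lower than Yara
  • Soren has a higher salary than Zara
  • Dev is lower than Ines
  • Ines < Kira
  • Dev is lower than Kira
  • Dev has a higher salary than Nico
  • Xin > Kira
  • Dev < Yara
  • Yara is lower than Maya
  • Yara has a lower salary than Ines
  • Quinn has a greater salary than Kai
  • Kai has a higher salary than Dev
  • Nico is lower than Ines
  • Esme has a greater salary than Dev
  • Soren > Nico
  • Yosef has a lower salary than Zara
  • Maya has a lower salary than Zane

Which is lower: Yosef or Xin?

Yosef

Yosef < Nico and Nico < Dev give Yosef < Dev.
Then Dev < Yara extends the chain to Yara.
Then Yara < Ines extends the chain to Ines.
Then Ines < Kira extends the chain to Kira.
With Kira < Xin: Yosef < Nico < Dev < Yara < Ines < Kira < Xin.
So Yosef < Xin; Yosef is the lower of the two.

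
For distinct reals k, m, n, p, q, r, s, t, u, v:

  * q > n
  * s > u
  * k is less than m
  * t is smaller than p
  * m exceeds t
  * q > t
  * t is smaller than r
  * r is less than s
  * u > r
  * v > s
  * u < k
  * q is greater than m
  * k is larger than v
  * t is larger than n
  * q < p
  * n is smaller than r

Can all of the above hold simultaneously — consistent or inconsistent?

Every relation is compatible with n < t < r < u < s < v < k < m < q < p; the set is consistent.

consistent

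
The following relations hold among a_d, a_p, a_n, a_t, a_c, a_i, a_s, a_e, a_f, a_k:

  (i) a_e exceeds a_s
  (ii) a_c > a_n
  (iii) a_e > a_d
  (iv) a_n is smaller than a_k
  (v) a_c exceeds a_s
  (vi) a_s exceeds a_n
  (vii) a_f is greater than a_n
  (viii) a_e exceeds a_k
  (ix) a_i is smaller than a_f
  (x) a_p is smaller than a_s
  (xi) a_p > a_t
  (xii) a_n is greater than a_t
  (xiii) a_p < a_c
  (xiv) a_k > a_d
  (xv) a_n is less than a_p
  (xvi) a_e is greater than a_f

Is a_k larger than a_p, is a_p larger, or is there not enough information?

Following every chain through a_p: above a_p we get a_s, a_c, a_e; below a_p we get a_t, a_n.
a_k is not reached, and no chain runs the other way from a_k to a_p.
So the given relations leave the order of a_p and a_k undetermined.

undetermined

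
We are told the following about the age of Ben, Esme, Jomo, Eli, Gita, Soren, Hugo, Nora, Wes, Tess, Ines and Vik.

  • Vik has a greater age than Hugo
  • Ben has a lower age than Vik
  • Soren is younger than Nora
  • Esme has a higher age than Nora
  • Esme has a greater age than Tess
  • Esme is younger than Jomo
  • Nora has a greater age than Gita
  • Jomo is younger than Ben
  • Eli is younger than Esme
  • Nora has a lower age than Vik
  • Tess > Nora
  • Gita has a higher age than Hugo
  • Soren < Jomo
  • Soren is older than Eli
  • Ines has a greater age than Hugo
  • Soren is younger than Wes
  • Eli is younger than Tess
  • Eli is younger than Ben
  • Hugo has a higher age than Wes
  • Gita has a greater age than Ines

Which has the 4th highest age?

The consecutive relations fix a unique order: Eli < Soren < Wes < Hugo < Ines < Gita < Nora < Tess < Esme < Jomo < Ben < Vik.
Counting 4 from the largest end gives Esme.

Esme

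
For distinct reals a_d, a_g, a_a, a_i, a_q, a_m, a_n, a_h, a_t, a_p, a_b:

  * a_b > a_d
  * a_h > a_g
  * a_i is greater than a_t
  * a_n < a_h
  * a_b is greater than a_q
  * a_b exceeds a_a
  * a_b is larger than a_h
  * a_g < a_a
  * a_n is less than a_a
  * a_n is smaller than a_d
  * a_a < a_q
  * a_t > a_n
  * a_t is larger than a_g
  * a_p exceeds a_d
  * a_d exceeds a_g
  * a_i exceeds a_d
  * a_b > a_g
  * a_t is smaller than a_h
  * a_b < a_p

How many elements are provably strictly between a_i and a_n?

2

Chaining upward from a_n reaches: a_d, a_t, a_a, a_h, a_q, a_b, a_p.
Chaining downward from a_i reaches: a_g, a_d, a_t.
Strictly between a_n and a_i are those in both lists: a_d, a_t — 2 elements.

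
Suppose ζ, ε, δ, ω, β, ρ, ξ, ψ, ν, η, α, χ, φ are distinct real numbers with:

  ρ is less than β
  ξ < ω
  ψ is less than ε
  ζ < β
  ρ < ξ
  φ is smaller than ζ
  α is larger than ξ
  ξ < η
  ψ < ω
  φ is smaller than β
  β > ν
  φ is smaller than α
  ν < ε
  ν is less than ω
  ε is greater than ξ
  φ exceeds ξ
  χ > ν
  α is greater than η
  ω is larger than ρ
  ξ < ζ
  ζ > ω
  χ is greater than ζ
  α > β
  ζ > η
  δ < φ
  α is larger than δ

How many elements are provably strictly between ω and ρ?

1

The relations place ρ below ω. An element lies strictly between them when it is forced above ρ and also forced below ω.
Above ρ: {ξ, ε, φ, η, ζ, β, χ, α}. Below ω: {ξ, ν, ψ}.
Intersection: {ξ} — 1.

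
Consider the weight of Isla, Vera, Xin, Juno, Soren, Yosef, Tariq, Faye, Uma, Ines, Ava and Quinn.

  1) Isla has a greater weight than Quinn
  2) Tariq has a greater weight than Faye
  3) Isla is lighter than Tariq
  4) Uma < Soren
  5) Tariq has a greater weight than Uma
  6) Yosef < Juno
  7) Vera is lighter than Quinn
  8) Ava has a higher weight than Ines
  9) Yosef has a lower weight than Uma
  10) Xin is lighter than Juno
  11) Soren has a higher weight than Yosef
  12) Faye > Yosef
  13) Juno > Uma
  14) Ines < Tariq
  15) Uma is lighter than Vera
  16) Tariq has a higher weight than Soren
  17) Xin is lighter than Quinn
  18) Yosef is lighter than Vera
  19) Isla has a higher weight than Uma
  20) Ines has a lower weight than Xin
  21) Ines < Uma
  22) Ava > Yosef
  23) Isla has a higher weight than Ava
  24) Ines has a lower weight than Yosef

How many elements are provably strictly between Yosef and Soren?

1

The relations place Yosef below Soren. An element lies strictly between them when it is forced above Yosef and also forced below Soren.
Above Yosef: {Uma, Vera, Juno, Faye, Quinn, Ava, Isla, Tariq}. Below Soren: {Ines, Uma}.
Intersection: {Uma} — 1.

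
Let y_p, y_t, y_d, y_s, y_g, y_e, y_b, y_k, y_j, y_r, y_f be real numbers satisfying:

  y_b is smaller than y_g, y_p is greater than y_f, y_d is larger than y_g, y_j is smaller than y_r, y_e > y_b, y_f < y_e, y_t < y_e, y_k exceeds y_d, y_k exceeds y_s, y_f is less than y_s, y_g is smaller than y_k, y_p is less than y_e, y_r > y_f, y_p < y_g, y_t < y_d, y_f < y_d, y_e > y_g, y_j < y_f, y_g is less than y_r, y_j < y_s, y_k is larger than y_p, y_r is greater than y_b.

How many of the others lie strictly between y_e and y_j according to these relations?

3

The relations place y_j below y_e. An element lies strictly between them when it is forced above y_j and also forced below y_e.
Above y_j: {y_f, y_p, y_g, y_r, y_s, y_d, y_k}. Below y_e: {y_b, y_f, y_p, y_t, y_g}.
Intersection: {y_f, y_p, y_g} — 3.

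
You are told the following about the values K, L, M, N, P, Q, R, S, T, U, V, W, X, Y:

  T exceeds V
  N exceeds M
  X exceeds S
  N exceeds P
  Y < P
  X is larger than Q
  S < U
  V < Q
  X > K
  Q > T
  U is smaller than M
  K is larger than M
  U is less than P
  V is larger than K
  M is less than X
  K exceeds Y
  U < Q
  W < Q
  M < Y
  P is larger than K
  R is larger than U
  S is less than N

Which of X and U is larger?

X

Link the given pairs in sequence: U < M; M < Y; Y < K; K < V; V < T; T < Q; Q < X.
Together: U < M < Y < K < V < T < Q < X.
So U < X; X is the larger of the two.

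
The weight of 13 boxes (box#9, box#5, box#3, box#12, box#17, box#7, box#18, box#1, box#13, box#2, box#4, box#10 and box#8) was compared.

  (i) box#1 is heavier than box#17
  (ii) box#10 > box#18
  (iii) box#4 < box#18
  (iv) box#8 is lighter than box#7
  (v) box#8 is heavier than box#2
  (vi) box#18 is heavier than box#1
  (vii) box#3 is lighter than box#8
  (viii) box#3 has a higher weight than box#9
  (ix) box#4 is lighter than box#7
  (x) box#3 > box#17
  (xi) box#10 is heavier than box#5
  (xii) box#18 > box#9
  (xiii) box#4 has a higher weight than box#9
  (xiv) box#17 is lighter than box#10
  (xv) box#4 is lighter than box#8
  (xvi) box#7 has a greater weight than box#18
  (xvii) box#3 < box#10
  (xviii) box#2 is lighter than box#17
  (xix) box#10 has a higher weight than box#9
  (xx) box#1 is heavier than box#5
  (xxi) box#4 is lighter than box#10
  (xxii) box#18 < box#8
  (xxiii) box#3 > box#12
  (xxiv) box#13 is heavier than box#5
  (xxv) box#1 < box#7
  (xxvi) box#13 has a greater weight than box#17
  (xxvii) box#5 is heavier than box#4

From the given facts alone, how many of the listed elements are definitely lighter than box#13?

5

Directly below box#13: box#5, box#17.
One step further: box#4, box#2 (4 so far).
One step further: box#9 (5 so far).
No other element is forced below box#13 by the given relations, so the count is 5.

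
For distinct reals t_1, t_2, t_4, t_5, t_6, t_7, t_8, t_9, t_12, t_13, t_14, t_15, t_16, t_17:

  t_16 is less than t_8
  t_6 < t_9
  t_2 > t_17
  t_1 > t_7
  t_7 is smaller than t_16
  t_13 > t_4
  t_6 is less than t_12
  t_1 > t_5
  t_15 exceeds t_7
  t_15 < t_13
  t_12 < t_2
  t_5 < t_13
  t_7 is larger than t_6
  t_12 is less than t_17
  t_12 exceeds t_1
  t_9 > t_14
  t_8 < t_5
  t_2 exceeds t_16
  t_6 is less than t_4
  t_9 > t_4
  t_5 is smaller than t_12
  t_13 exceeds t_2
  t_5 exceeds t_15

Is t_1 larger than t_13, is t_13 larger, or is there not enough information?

t_13

Link the given pairs in sequence: t_1 < t_12; t_12 < t_17; t_17 < t_2; t_2 < t_13.
Chaining these gives t_1 < t_12 < t_17 < t_2 < t_13.
So t_13 is larger.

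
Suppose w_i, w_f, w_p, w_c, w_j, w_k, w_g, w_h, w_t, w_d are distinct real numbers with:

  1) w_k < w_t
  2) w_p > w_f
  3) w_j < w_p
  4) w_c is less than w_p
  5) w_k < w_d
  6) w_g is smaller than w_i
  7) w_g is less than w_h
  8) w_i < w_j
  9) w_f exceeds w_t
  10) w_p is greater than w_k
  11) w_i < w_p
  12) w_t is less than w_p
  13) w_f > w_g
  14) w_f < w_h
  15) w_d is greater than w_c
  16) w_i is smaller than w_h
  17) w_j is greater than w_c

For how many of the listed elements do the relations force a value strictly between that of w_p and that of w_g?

Chaining upward from w_g reaches: w_f, w_i, w_h, w_j.
Chaining downward from w_p reaches: w_k, w_c, w_t, w_f, w_i, w_j.
Strictly between w_g and w_p are those in both lists: w_f, w_i, w_j — 3 elements.

3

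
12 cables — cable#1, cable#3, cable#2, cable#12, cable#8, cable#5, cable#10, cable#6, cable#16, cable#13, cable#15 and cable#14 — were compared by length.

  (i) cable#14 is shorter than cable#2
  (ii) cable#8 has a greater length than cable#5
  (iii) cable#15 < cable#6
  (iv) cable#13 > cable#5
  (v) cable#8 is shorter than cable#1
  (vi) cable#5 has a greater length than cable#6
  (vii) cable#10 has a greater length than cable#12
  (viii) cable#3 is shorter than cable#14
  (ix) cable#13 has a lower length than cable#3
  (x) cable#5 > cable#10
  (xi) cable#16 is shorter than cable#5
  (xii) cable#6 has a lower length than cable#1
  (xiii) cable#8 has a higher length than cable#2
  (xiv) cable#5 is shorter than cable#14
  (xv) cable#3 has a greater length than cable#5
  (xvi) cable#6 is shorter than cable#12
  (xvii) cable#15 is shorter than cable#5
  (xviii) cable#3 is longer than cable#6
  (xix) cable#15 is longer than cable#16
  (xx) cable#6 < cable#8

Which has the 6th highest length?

The consecutive relations fix a unique order: cable#16 < cable#15 < cable#6 < cable#12 < cable#10 < cable#5 < cable#13 < cable#3 < cable#14 < cable#2 < cable#8 < cable#1.
The 6th largest is cable#13.

cable#13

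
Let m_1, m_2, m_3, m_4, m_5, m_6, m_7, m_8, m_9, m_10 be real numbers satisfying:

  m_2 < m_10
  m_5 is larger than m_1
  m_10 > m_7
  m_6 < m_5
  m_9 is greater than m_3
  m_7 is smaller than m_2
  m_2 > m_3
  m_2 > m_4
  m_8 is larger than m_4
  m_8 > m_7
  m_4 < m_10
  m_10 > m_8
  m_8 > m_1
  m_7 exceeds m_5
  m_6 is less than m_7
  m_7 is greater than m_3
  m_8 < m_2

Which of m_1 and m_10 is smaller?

m_1 < m_5 and m_5 < m_7 give m_1 < m_7.
Then m_7 < m_8 extends the chain to m_8.
With m_8 < m_2: m_1 < m_5 < m_7 < m_8 < m_2.
Then m_2 < m_10 extends the chain to m_10.
So m_1 < m_10; m_1 is the smaller of the two.

m_1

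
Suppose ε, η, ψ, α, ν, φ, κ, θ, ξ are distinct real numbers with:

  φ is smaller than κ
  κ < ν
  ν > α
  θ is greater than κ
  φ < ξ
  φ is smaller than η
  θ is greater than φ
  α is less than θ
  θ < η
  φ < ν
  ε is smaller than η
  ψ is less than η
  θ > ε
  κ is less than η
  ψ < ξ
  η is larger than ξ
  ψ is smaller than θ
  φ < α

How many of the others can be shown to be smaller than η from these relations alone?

From η the given relations immediately reach φ, ψ, κ, ξ, ε, θ.
From those, α — 7 in total.
Nothing else is reachable below η; 7 in all.

7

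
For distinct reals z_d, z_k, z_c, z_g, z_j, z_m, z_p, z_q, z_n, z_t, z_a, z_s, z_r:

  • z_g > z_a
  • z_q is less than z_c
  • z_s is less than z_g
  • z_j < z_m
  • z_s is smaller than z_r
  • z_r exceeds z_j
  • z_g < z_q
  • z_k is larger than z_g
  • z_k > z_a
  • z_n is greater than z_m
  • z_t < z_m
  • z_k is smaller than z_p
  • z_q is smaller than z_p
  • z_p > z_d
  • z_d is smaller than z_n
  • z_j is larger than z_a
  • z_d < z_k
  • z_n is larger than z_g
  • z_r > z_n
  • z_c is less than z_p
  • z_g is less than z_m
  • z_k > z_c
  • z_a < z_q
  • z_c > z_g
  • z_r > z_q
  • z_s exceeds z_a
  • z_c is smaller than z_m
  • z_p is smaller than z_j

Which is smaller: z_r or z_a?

z_a < z_g and z_g < z_q give z_a < z_q.
Then z_q < z_c extends the chain to z_c.
With z_c < z_k: z_a < z_g < z_q < z_c < z_k.
With z_k < z_p: z_a < z_g < z_q < z_c < z_k < z_p.
With z_p < z_j: z_a < z_g < z_q < z_c < z_k < z_p < z_j.
Then z_j < z_m extends the chain to z_m.
With z_m < z_n: z_a < z_g < z_q < z_c < z_k < z_p < z_j < z_m < z_n.
Then z_n < z_r extends the chain to z_r.
So z_a < z_r; z_a is the smaller of the two.

z_a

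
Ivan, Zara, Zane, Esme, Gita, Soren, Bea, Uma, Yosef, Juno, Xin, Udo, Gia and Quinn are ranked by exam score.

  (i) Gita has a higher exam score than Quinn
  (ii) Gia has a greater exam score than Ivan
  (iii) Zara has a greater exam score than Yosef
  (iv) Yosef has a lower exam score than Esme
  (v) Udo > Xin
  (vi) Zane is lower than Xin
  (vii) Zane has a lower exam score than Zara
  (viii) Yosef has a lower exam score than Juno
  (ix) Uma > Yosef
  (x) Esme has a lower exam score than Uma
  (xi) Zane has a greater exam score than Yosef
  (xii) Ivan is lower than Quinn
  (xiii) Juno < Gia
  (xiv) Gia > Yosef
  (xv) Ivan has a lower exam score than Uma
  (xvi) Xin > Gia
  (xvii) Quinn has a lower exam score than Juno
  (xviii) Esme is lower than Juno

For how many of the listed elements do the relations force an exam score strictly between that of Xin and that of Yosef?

The relations place Yosef below Xin. An element lies strictly between them when it is forced above Yosef and also forced below Xin.
Above Yosef: {Esme, Juno, Gia, Zane, Uma, Udo, Zara}. Below Xin: {Ivan, Quinn, Esme, Juno, Gia, Zane}.
Intersection: {Esme, Juno, Gia, Zane} — 4.

4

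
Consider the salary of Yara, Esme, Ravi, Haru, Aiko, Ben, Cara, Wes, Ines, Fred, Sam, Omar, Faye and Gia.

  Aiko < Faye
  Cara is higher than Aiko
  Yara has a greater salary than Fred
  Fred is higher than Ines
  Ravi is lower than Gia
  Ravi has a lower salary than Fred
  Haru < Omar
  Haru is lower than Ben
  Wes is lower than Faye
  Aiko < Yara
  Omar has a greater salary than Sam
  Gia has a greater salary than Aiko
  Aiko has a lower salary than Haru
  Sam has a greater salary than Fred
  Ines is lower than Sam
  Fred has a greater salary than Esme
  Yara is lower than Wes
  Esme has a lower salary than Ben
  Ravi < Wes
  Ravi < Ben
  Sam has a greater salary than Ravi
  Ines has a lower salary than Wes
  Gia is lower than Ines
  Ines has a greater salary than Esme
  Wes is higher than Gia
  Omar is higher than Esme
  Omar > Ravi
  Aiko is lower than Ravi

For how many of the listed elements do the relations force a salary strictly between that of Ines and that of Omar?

2

Chaining upward from Ines reaches: Fred, Sam, Yara, Wes, Faye.
Chaining downward from Omar reaches: Aiko, Esme, Ravi, Gia, Fred, Haru, Sam.
Strictly between Ines and Omar are those in both lists: Fred, Sam — 2 elements.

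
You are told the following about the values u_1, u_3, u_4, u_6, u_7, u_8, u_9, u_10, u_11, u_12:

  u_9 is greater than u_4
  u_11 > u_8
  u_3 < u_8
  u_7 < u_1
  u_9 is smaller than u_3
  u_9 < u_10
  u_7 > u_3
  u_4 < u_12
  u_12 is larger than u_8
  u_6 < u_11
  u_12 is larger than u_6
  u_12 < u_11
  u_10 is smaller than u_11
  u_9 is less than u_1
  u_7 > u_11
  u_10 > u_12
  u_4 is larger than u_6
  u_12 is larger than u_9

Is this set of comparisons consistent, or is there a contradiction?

Every relation is compatible with u_6 < u_4 < u_9 < u_3 < u_8 < u_12 < u_10 < u_11 < u_7 < u_1; the set is consistent.

consistent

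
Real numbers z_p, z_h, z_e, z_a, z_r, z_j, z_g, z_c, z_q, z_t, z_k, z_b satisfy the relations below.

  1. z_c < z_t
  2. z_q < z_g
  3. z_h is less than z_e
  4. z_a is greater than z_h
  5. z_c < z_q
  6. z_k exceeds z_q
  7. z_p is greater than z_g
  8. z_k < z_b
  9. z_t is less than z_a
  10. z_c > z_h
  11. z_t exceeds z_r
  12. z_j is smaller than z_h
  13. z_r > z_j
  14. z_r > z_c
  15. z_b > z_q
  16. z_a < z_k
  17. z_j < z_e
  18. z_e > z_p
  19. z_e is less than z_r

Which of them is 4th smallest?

z_q

Piecing the relations together gives one ordering: z_j < z_h < z_c < z_q < z_g < z_p < z_e < z_r < z_t < z_a < z_k < z_b.
Counting 4 from the smallest end gives z_q.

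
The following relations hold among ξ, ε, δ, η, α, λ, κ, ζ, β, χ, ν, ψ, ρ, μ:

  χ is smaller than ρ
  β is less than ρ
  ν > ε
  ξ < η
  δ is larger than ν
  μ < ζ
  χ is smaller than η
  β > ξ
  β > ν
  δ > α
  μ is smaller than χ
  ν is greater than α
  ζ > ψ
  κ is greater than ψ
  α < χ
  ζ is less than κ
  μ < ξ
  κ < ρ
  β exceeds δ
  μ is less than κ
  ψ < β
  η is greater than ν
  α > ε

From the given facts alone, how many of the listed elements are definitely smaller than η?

6

Directly below η: χ, ξ, ν.
One step further: ε, μ, α (6 so far).
Nothing else is reachable below η; 6 in all.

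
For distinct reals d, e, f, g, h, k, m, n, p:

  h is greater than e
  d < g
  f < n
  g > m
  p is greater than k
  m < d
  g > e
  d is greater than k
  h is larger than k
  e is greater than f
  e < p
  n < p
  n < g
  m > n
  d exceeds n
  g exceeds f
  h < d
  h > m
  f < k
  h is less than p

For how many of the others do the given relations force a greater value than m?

4

The elements the relations force above m are h, d, p, g — no chain reaches any other.
That is 4.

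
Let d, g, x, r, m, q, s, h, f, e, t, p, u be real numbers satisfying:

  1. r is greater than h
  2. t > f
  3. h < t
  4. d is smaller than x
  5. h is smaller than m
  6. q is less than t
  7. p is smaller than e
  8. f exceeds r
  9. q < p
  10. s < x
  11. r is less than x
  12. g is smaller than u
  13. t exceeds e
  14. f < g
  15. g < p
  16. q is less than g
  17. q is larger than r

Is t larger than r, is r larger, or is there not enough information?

The relevant relations are r < f; f < g; g < p; p < e; e < t.
Chaining these gives r < f < g < p < e < t.
So t is larger.

t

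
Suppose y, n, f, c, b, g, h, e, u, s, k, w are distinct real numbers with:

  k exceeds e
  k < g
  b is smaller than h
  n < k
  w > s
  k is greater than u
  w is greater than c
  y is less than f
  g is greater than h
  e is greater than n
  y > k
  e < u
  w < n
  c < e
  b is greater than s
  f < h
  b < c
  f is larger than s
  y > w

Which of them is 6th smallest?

The consecutive relations fix a unique order: s < b < c < w < n < e < u < k < y < f < h < g.
The 6th smallest is e.

e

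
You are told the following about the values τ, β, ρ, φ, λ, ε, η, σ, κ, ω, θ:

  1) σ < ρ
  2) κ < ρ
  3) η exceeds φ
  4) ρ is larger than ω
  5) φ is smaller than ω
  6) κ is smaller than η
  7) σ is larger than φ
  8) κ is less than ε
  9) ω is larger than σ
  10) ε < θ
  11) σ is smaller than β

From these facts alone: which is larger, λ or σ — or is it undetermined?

Following every chain through σ: above σ we get ω, ρ, β; below σ we get φ.
λ is not reached, and no chain runs the other way from λ to σ.
So the given relations leave the order of σ and λ undetermined.

undetermined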